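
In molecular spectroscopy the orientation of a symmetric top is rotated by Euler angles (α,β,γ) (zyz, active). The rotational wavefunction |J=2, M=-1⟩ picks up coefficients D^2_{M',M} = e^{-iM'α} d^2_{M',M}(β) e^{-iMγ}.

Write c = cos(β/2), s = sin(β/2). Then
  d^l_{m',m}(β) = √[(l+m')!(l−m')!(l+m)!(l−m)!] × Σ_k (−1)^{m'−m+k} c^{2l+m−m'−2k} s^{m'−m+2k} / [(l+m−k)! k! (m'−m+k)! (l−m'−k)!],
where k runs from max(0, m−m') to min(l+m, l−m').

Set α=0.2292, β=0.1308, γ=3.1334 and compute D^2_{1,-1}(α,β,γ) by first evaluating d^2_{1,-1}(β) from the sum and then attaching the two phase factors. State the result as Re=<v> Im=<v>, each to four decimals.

First d^2_{1,-1}(β=0.1308), then the phase factors e^{-i(1)α} and e^{-i(-1)γ}:
c=cos(0.130800/2)=0.997862, s=sin(0.130800/2)=0.065353; N=√[6·1·1·6]=6.000000
Admissible k: 0..1 (factorial args all ≥0)
  k=0: (−1)^2·6.0000/(2)·0.9979^2·0.0654^2 = +0.012758
  k=1: (−1)^3·6.0000/(6)·0.9979^0·0.0654^4 = -0.000018
d^2_{1,-1}(0.1308) = +0.012758 -0.000018 = +0.012740
Attach z-rotation phases: D = e^{-i(1)(0.2292)}·(+0.012740)·e^{-i(-1)(3.1334)} = -0.012383+0.002996i

Re=-0.0124 Im=0.0030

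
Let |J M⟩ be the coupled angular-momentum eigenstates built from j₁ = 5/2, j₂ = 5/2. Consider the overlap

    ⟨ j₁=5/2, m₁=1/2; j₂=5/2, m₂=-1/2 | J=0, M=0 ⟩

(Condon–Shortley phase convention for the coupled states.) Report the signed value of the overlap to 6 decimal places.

+0.408248

√[1·5!0!0!/6! · 3!2!2!3!0!0!] = √(24)
  +(−1)^2/∏(2,3,0,0,0,0)! = 1/12  (running 1/12)
⟨..|..⟩ = √(24)·(1/12) = +0.408248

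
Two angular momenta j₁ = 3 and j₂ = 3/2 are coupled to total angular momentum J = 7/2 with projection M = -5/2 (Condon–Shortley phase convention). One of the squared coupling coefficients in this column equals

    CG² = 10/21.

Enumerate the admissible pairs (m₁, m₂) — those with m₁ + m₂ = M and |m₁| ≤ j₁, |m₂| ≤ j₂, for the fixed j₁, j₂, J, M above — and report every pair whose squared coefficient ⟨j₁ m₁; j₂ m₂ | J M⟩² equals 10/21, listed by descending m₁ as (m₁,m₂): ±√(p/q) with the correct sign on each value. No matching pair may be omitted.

(-1,-3/2): +√(10/21)

Admissible pairs with m₁+m₂ = M = -5/2: (-3,1/2), (-2,-1/2), (-1,-3/2)
  (m₁,m₂)=(-1,-3/2): CG² = 10/21, CG = +√(10/21)   ← matches the target
  (m₁,m₂)=(-2,-1/2): CG² = 1/7, CG = −√(1/7)
  (m₁,m₂)=(-3,1/2): CG² = 8/21, CG = −√(8/21)
Pairs with CG² = 10/21: (-1,-3/2): +√(10/21)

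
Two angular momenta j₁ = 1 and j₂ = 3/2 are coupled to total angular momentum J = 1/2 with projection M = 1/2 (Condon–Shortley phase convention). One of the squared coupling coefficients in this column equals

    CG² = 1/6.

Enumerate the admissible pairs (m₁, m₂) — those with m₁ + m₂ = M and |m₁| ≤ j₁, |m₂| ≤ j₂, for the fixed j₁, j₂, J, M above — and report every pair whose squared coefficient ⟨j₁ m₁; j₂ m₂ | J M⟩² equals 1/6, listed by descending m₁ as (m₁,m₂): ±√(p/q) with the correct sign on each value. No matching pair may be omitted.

(1,-1/2): +√(1/6)

Admissible pairs with m₁+m₂ = M = 1/2: (-1,3/2), (0,1/2), (1,-1/2)
  (m₁,m₂)=(1,-1/2): CG² = 1/6, CG = +√(1/6)   ← matches the target
  (m₁,m₂)=(0,1/2): CG² = 1/3, CG = −√(1/3)
  (m₁,m₂)=(-1,3/2): CG² = 1/2, CG = +√(1/2)
Pairs with CG² = 1/6: (1,-1/2): +√(1/6)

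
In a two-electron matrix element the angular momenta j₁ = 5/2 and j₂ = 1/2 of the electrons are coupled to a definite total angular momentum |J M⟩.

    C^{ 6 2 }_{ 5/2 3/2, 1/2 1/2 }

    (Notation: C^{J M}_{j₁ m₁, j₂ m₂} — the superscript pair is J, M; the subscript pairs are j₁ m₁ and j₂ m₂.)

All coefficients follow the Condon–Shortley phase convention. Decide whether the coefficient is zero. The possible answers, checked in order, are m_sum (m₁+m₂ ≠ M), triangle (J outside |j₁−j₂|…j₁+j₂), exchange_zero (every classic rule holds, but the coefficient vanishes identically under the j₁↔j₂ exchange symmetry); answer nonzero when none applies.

triangle

m-sum: m₁+m₂ = 3/2+1/2 = 2, M = 2  ✓
triangle: need |j₁−j₂| ≤ J ≤ j₁+j₂, i.e. J ∈ [2, 3]; J = 6 is outside ✗ ⇒ coefficient is 0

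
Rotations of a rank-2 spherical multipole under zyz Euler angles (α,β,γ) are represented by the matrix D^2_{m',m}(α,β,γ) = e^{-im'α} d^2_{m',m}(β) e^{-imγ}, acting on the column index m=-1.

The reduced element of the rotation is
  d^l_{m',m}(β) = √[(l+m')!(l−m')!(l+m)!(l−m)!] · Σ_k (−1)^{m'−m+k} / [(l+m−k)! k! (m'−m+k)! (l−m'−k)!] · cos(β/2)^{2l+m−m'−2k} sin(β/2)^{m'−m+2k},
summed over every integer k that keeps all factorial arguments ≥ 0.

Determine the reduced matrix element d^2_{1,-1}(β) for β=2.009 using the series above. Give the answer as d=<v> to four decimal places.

d^2_{1,-1}(β=2.0090) via the finite sum:
Half-angle: c=0.536510, s=0.843894. N=√(6·1·1·6)=6.000000
k: max(0,(-1)−(1))=0 … min(2+(-1),2−(1))=1
  k=0: (−1)^2·6.0000/(2)·0.5365^2·0.8439^2 = +0.614969
  k=1: (−1)^3·6.0000/(6)·0.5365^0·0.8439^4 = -0.507167
d^2_{1,-1}(2.0090) = +0.614969 -0.507167 = +0.107801

d=0.1078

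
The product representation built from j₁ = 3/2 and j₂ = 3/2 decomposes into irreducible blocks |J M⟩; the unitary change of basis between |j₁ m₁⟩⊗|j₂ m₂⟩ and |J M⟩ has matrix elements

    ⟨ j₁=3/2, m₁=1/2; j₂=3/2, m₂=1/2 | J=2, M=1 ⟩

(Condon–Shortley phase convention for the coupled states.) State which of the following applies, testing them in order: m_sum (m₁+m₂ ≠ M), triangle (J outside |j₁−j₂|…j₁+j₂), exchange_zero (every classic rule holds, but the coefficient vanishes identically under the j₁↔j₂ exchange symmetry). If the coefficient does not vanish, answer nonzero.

m-sum: m₁+m₂ = 1/2+1/2 = 1, M = 1  ✓
triangle: |j₁−j₂| = 0 ≤ J = 2 ≤ j₁+j₂ = 3  ✓
exchange: j₁=j₂ and m₁=m₂, and (−1)^(j₁+j₂−J) = (−1)^1 = −1 forces ⟨j₁m₁;j₂m₂|JM⟩ = −⟨j₂m₂;j₁m₁|JM⟩ = −⟨j₁m₁;j₂m₂|JM⟩ ⇒ the coefficient vanishes identically
Racah sum check: Σ_k collapses to 0 ⇒ CG = 0

exchange_zero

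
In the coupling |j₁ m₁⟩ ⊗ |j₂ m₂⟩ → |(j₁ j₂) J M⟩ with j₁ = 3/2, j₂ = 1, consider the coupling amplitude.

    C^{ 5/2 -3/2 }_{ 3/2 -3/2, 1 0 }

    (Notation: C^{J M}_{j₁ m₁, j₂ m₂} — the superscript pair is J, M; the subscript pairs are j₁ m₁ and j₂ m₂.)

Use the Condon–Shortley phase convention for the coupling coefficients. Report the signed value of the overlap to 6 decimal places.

triangle: 0!×3!×2!/6! = 12/720
(j±m)!: 0!×3!×1!×1!×1!×4! = 144
prefactor² = (2J+1)×Δ×N² = 72/5
  k=0: +1/(0!×0!×3!×1!×0!×1!) = 1/6
Σ = 1/6  ⇒  CG² = 72/5×(1/6)² = 2/5
CG = +√(2/5) = +0.632456

+√(2/5) = +0.632456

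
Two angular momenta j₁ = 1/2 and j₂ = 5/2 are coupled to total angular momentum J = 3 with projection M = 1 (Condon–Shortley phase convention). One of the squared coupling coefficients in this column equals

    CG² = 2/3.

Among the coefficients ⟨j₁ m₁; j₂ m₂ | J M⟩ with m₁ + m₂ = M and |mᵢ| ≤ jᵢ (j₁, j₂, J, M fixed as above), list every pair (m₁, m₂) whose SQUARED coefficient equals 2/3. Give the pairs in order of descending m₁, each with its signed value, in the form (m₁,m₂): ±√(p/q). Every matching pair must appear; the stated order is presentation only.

Admissible pairs with m₁+m₂ = M = 1: (-1/2,3/2), (1/2,1/2)
  (m₁,m₂)=(1/2,1/2): CG² = 2/3, CG = +√(2/3)   ← matches the target
  (m₁,m₂)=(-1/2,3/2): CG² = 1/3, CG = +√(1/3)
Pairs with CG² = 2/3: (1/2,1/2): +√(2/3)

(1/2,1/2): +√(2/3)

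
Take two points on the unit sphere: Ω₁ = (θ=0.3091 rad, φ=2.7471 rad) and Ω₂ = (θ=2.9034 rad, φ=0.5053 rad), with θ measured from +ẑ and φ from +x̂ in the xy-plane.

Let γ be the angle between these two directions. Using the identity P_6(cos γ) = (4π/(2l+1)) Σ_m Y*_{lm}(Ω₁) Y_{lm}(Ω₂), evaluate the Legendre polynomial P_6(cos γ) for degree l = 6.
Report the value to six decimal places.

Addition theorem: P_6(cos γ) = (4π/13) Σ_m Y*_{lm}(Ω₁) Y_{lm}(Ω₂), m = −6…6:
  term(m=-6) = (0.000000, 0.000000)   from Y*(Ω₁)=(-0.000274, -0.000268), Y(Ω₂)=(-0.000083, -0.000009)
  term(m=-5) = (-0.000001, 0.000005)   from Y*(Ω₁)=(0.001624, 0.003822), Y(Ω₂)=(0.000971, 0.000686)
  term(m=-4) = (-0.000256, 0.000126)   from Y*(Ω₁)=(-0.000197, -0.027442), Y(Ω₂)=(-0.004519, -0.009345)
  term(m=-3) = (-0.006771, -0.003206)   from Y*(Ω₁)=(-0.046066, 0.112928), Y(Ω₂)=(-0.003370, 0.061333)
  term(m=-2) = (-0.019709, -0.084638)   from Y*(Ω₁)=(0.251440, -0.253250), Y(Ω₂)=(0.129390, -0.206290)
  term(m=-1) = (0.211706, -0.266669)   from Y*(Ω₁)=(-0.545694, 0.227182), Y(Ω₂)=(-0.504041, 0.278838)
  term(m=+0) = (0.110257, 0.000000)   from Y*(Ω₁)=(0.222965, -0.000000), Y(Ω₂)=(0.494502, 0.000000)
  term(m=+1) = (0.211706, 0.266669)   from Y*(Ω₁)=(0.545694, 0.227182), Y(Ω₂)=(0.504041, 0.278838)
  term(m=+2) = (-0.019709, 0.084638)   from Y*(Ω₁)=(0.251440, 0.253250), Y(Ω₂)=(0.129390, 0.206290)
  term(m=+3) = (-0.006771, 0.003206)   from Y*(Ω₁)=(0.046066, 0.112928), Y(Ω₂)=(0.003370, 0.061333)
  term(m=+4) = (-0.000256, -0.000126)   from Y*(Ω₁)=(-0.000197, 0.027442), Y(Ω₂)=(-0.004519, 0.009345)
  term(m=+5) = (-0.000001, -0.000005)   from Y*(Ω₁)=(-0.001624, 0.003822), Y(Ω₂)=(-0.000971, 0.000686)
  term(m=+6) = (0.000000, -0.000000)   from Y*(Ω₁)=(-0.000274, 0.000268), Y(Ω₂)=(-0.000083, 0.000009)
Accumulated sum (0.480194, -0.000000); after 4π/(2l+1) scaling, (0.464177, -0.000000) ⇒ P_6 = 0.464177

0.464177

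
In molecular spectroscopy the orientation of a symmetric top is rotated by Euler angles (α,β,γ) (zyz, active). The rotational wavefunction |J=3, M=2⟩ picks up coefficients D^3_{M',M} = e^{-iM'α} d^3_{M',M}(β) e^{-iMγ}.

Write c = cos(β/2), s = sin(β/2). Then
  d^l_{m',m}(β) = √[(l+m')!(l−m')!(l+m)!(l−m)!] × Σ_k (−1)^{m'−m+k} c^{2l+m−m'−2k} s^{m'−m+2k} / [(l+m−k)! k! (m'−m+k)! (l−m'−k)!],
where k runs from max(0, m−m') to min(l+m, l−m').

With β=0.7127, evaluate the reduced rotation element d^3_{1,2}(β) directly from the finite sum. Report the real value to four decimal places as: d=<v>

d^3_{1,2}(β=0.7127) via the finite sum:
c=cos(0.712700/2)=0.937176, s=sin(0.712700/2)=0.348856; N=√[24·2·120·1]=75.894664
k: max(0,(2)−(1))=1 … min(3+(2),3−(1))=2
  k=1: (−1)^0·75.8947/(24)·0.9372^5·0.3489^1 = +0.797540
  k=2: (−1)^1·75.8947/(12)·0.9372^3·0.3489^3 = -0.221020
d^3_{1,2}(0.7127) = +0.797540 -0.221020 = +0.576520

d=0.5765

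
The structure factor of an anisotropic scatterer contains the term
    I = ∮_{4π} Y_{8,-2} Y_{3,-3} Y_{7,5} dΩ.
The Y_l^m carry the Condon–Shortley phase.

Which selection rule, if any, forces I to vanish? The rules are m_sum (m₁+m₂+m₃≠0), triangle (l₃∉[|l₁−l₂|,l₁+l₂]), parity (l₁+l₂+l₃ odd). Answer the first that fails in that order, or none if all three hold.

none

m₁+m₂+m₃ = -2 − 3 + 5 = 0  ✓
triangle: |8−3|=5 ≤ l₃=7 ≤ 8+3=11  ✓
parity: l₁+l₂+l₃ = 18 is even  ✓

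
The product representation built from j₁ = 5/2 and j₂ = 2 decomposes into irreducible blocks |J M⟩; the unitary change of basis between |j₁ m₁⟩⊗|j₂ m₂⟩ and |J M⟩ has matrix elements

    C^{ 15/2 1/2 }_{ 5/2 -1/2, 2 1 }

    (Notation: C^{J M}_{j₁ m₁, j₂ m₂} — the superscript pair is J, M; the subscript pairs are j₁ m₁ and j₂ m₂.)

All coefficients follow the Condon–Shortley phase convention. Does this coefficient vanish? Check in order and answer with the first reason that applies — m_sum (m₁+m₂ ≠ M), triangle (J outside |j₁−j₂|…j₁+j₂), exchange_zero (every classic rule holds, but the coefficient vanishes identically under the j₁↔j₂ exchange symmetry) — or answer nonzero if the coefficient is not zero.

m-sum: m₁+m₂ = -1/2+1 = 1/2, M = 1/2  ✓
triangle: need |j₁−j₂| ≤ J ≤ j₁+j₂, i.e. J ∈ [1/2, 9/2]; J = 15/2 is outside ✗ ⇒ coefficient is 0

triangle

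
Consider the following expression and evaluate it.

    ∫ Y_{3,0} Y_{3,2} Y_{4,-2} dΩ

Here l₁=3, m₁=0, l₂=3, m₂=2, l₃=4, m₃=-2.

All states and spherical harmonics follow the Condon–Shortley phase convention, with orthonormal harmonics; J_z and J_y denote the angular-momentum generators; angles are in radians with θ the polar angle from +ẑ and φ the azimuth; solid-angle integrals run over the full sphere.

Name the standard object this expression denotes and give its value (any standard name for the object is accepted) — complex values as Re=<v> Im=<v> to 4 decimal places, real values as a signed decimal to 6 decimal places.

Gaunt coefficient, -0.044418

This is a Gaunt coefficient — the integral of a triple product of spherical harmonics over the sphere.
Rules hold: Σm=0, L=10 even, 0≤4≤6.
N = 7·7·9 = 441
Δ = 2!·4!·4!/11! = 1/34650
Racah Σ t=0..2: t=0:+1/72 t=1:−1/16 t=2:+1/72 = -5/144
⇒ 3j(3 3 4; 0 0 0)² = 2/77, sgn -1
Racah Σ t=1..2: t=1:−1/96 t=2:+1/72 = 1/288
⇒ 3j(3 3 4; 0 2 -2)² = 1/462, sgn +1
4πI² = N·(3j₀)²·(3jₘ)² = 3/121
I = -1·√(0.0247934/4π) = -0.04441841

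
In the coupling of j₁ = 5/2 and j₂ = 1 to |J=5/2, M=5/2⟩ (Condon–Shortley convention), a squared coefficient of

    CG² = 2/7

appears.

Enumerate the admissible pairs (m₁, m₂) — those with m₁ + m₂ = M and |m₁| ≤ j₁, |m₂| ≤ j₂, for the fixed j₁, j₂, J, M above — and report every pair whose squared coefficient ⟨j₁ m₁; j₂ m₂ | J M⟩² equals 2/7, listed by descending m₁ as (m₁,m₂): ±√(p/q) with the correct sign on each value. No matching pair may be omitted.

Admissible pairs with m₁+m₂ = M = 5/2: (3/2,1), (5/2,0)
  (m₁,m₂)=(5/2,0): CG² = 5/7, CG = +√(5/7)
  (m₁,m₂)=(3/2,1): CG² = 2/7, CG = −√(2/7)   ← matches the target
Pairs with CG² = 2/7: (3/2,1): −√(2/7)

(3/2,1): −√(2/7)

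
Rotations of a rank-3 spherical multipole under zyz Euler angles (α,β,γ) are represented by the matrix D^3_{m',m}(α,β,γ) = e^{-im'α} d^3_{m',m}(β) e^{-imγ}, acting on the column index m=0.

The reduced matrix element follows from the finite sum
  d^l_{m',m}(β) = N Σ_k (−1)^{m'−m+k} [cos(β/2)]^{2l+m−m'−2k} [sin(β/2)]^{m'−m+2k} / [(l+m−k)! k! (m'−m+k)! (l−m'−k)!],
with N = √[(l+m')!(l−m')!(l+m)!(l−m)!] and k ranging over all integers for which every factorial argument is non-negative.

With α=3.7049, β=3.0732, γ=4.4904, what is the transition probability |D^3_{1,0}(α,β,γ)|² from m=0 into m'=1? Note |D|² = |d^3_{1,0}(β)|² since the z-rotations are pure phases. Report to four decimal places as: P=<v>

D^3_{1,0}(3.7049,3.0732,4.4904) = e^{-i·1·3.7049}·d^3_{1,0}(3.0732)·e^{-i·0·4.4904}. Compute d first:
c=cos(3.073200/2)=0.034190, s=sin(3.073200/2)=0.999415; N=√[24·2·6·6]=41.569219
Admissible k: 0..2 (factorial args all ≥0)
  k=0: (−1)^1·41.5692/(12)·0.0342^5·0.9994^1 = -0.000000
  k=1: (−1)^2·41.5692/(4)·0.0342^3·0.9994^3 = +0.000415
  k=2: (−1)^3·41.5692/(12)·0.0342^1·0.9994^5 = -0.118091
d^3_{1,0}(3.0732) = -0.000000 +0.000415 -0.118091 = -0.117676
|D^3_{1,0}|² = |d^3_{1,0}(β)|² = (-0.117676)² = 0.013848 (the z-rotation phases have unit modulus)

P=0.0138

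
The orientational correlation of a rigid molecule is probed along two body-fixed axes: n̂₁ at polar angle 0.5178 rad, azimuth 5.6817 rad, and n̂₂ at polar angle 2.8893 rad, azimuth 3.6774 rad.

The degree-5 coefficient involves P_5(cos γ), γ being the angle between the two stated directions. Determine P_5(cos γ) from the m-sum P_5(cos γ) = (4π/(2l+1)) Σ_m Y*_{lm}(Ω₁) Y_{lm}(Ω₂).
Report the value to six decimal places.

Summing Y*_{l m}(θ₁,φ₁)·Y_{l m}(θ₂,φ₂) over m ∈ [−5, 5]; prefactor 4π/(2·5+1) = 1.142397:
  [-5]  conj(Y_{5,-5})(Ω₁) = -0.01367 - 0.00184j ; Y_{5,-5}(Ω₂) = 0.00040 + 0.00020j ; Δ = -0.00001 - 0.00000j
  [-4]  conj(Y_{5,-4})(Ω₁) = -0.05675 - 0.05137j ; Y_{5,-4}(Ω₂) = 0.00299 + 0.00464j ; Δ = 0.00007 - 0.00042j
  [-3]  conj(Y_{5,-3})(Ω₁) = -0.05629 - 0.23650j ; Y_{5,-3}(Ω₂) = 0.00147 + 0.04000j ; Δ = 0.00938 - 0.00260j
  [-2]  conj(Y_{5,-2})(Ω₁) = 0.16411 - 0.42587j ; Y_{5,-2}(Ω₂) = -0.08876 + 0.16278j ; Δ = 0.05476 + 0.06451j
  [-1]  conj(Y_{5,-1})(Ω₁) = 0.31378 - 0.21535j ; Y_{5,-1}(Ω₂) = -0.43563 + 0.25865j ; Δ = -0.08099 + 0.17497j
  [+0]  conj(Y_{5,0})(Ω₁) = -0.19697 + 0.00000j ; Y_{5,0}(Ω₂) = -0.53851 + 0.00000j ; Δ = 0.10607 + 0.00000j
  [+1]  conj(Y_{5,1})(Ω₁) = -0.31378 - 0.21535j ; Y_{5,1}(Ω₂) = 0.43563 + 0.25865j ; Δ = -0.08099 - 0.17497j
  [+2]  conj(Y_{5,2})(Ω₁) = 0.16411 + 0.42587j ; Y_{5,2}(Ω₂) = -0.08876 - 0.16278j ; Δ = 0.05476 - 0.06451j
  [+3]  conj(Y_{5,3})(Ω₁) = 0.05629 - 0.23650j ; Y_{5,3}(Ω₂) = -0.00147 + 0.04000j ; Δ = 0.00938 + 0.00260j
  [+4]  conj(Y_{5,4})(Ω₁) = -0.05675 + 0.05137j ; Y_{5,4}(Ω₂) = 0.00299 - 0.00464j ; Δ = 0.00007 + 0.00042j
  [+5]  conj(Y_{5,5})(Ω₁) = 0.01367 - 0.00184j ; Y_{5,5}(Ω₂) = -0.00040 + 0.00020j ; Δ = -0.00001 + 0.00000j
Accumulated sum 0.07249 - 0.00000j; after 4π/(2l+1) scaling, 0.08281 - 0.00000j ⇒ P_5 = 0.082813

0.082813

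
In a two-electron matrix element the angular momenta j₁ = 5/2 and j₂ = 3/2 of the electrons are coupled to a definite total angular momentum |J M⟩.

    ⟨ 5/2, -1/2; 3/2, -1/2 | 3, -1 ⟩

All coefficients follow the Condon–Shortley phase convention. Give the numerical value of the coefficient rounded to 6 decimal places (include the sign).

+√(1/60) = +0.129099

triangle: 1!*4!*2!/8! = 48/40320
(j±m)!: 2!*3!*1!*2!*2!*4! = 1152
prefactor² = (2J+1)*Δ*N² = 48/5
  k=0: +1/(0!*1!*3!*1!*1!*1!) = 1/6
  k=1: −1/(1!*0!*2!*0!*2!*2!) = -1/8
Σ = 1/24  ⇒  CG² = 48/5*(1/24)² = 1/60
CG = +√(1/60) = +0.129099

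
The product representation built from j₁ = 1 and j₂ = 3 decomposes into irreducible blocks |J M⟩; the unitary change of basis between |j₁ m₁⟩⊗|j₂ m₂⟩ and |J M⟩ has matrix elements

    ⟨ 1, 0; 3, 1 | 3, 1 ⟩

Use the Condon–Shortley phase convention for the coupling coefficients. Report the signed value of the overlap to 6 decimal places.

triangle: 1!*1!*5!/8! = 120/40320
(j±m)!: 1!*1!*4!*2!*4!*2! = 2304
prefactor² = (2J+1)*Δ*N² = 48
  k=0: +1/(0!*1!*1!*4!*0!*1!) = 1/24
  k=1: −1/(1!*0!*0!*3!*1!*2!) = -1/12
Σ = -1/24  ⇒  CG² = 48*(-1/24)² = 1/12
CG = −√(1/12) = -0.288675

−√(1/12) = -0.288675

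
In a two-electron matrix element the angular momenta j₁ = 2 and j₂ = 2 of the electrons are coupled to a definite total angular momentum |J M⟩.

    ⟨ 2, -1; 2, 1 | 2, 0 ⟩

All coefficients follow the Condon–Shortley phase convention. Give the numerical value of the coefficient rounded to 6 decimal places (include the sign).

√[5·2!2!2!/7! · 1!3!3!1!2!2!] = √(8/7)
  +(−1)^1/∏(1,1,2,2,0,0)! = -1/4  (running -1/4)
  +(−1)^2/∏(2,0,1,1,1,1)! = 1/2  (running 1/4)
⟨..|..⟩ = √(8/7)·(1/4) = +0.267261

+0.267261  (= +√(1/14))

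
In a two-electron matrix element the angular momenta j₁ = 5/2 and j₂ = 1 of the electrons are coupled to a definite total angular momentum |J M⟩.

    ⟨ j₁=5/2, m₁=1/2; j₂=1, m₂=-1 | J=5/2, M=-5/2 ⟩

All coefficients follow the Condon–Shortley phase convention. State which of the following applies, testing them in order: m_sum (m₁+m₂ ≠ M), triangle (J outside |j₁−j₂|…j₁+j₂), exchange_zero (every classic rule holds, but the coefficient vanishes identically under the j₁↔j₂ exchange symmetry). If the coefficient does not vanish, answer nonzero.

m_sum

m-sum: m₁+m₂ = 1/2+(-1) = -1/2, M = -5/2  ✗ ⇒ coefficient is 0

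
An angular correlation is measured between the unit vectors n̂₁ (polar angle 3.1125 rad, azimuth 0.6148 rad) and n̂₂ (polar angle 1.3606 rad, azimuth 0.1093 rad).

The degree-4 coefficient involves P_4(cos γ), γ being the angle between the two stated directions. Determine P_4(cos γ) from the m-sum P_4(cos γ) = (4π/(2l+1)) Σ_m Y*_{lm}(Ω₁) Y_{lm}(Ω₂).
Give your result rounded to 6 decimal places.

0.253470

Expand P_4 via completeness: Σ_{m} conj(Y_{4,m}) at Ω₁ times Y_{4,m} at Ω₂ —
  [-4]  conj(Y_{4,-4})(Ω₁) = -0.000000+0.000000i ; Y_{4,-4}(Ω₂) = +0.366761-0.171411i ; Δ = -0.000000+0.000000i
  [-3]  conj(Y_{4,-3})(Ω₁) = +0.000008-0.000030i ; Y_{4,-3}(Ω₂) = +0.231280-0.078677i ; Δ = -0.000000-0.000008i
  [-2]  conj(Y_{4,-2})(Ω₁) = +0.000568+0.001599i ; Y_{4,-2}(Ω₂) = -0.217158+0.048242i ; Δ = -0.000200-0.000320i
  [-1]  conj(Y_{4,-1})(Ω₁) = -0.044881-0.031690i ; Y_{4,-1}(Ω₂) = -0.258641+0.028383i ; Δ = +0.012507+0.006922i
  [+0]  conj(Y_{4,0})(Ω₁) = +0.842707-0.000000i ; Y_{4,0}(Ω₂) = +0.186211+0.000000i ; Δ = +0.156921+0.000000i
  [+1]  conj(Y_{4,1})(Ω₁) = +0.044881-0.031690i ; Y_{4,1}(Ω₂) = +0.258641+0.028383i ; Δ = +0.012507-0.006922i
  [+2]  conj(Y_{4,2})(Ω₁) = +0.000568-0.001599i ; Y_{4,2}(Ω₂) = -0.217158-0.048242i ; Δ = -0.000200+0.000320i
  [+3]  conj(Y_{4,3})(Ω₁) = -0.000008-0.000030i ; Y_{4,3}(Ω₂) = -0.231280-0.078677i ; Δ = -0.000000+0.000008i
  [+4]  conj(Y_{4,4})(Ω₁) = -0.000000-0.000000i ; Y_{4,4}(Ω₂) = +0.366761+0.171411i ; Δ = -0.000000-0.000000i
Total Σ_m = +0.181534+0.000000i. Multiply by 1.396263: +0.253470+0.000000i. P_4(cos γ) = 0.253470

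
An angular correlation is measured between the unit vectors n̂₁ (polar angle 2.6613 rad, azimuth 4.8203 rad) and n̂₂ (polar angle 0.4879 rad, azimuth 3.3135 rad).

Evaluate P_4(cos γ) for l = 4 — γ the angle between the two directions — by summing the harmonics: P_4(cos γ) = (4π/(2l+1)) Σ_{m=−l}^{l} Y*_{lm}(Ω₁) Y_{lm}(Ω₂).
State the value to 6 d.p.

Summing Y*_{l m}(θ₁,φ₁)·Y_{l m}(θ₂,φ₂) over m ∈ [−4, 4]; prefactor 4π/(2·4+1) = 1.396263:
  term(m=-4) = 0.00042 - 0.00011j   from Y*(Ω₁)=0.01832 + 0.00844j, Y(Ω₂)=0.01651 - 0.01356j
  term(m=-3) = 0.00238 + 0.01224j   from Y*(Ω₁)=0.03483 - 0.10380j, Y(Ω₂)=-0.09908 + 0.05617j
  term(m=-2) = -0.10467 + 0.01347j   from Y*(Ω₁)=-0.31430 - 0.06891j, Y(Ω₂)=0.30879 - 0.11056j
  term(m=-1) = -0.01498 - 0.23376j   from Y*(Ω₁)=-0.05231 + 0.48290j, Y(Ω₂)=-0.47514 + 0.08249j
  term(m=+0) = 0.01064 + 0.00000j   from Y*(Ω₁)=0.11170 + 0.00000j, Y(Ω₂)=0.09523 + 0.00000j
  term(m=+1) = -0.01498 + 0.23376j   from Y*(Ω₁)=0.05231 + 0.48290j, Y(Ω₂)=0.47514 + 0.08249j
  term(m=+2) = -0.10467 - 0.01347j   from Y*(Ω₁)=-0.31430 + 0.06891j, Y(Ω₂)=0.30879 + 0.11056j
  term(m=+3) = 0.00238 - 0.01224j   from Y*(Ω₁)=-0.03483 - 0.10380j, Y(Ω₂)=0.09908 + 0.05617j
  term(m=+4) = 0.00042 + 0.00011j   from Y*(Ω₁)=0.01832 - 0.00844j, Y(Ω₂)=0.01651 + 0.01356j
Total Σ_m = -0.22307 - 0.00000j. Multiply by 1.396263: -0.31147 - 0.00000j. P_4(cos γ) = -0.311470

-0.311470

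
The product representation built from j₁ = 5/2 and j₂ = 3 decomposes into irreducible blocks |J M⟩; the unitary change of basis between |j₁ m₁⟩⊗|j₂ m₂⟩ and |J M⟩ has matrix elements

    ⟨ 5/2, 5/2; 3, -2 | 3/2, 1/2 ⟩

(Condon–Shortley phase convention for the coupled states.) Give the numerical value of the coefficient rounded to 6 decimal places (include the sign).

+0.487950  (= +√(5/21))

j₁+j₂−J=4  J+j₁−j₂=1  J−j₁+j₂=2  j₁+j₂+J+1=8
(j₁±m₁, j₂±m₂, J±M) = (5,0,1,5,2,1)
P² = 960/7
sum k=0..0:
  [0] +1/24 = 1/24
S = 1/24
C² = P²·S² = 5/21 ; C = +0.487950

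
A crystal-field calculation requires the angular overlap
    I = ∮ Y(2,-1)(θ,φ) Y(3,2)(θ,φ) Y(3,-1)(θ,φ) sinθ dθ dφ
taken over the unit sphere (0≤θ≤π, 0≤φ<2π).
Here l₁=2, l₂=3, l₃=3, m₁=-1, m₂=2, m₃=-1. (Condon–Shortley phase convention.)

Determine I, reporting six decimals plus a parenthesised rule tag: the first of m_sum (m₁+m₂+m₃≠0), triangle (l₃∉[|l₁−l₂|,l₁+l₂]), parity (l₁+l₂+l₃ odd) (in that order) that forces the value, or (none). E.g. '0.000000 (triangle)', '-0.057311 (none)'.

0.162868 (none)

m-sum 0 ✓  L=8 even ✓  1≤3≤5 ✓
Π(2lᵢ+1) = 5×7×7 = 245
triangle coeff Δ(2,3,3) = 1/3780
Σ_t [0,2]: t=0:+1/24 t=1:−1/4 t=2:+1/24 = -1/6
(3j)²=4/105 [(2 3 3; 0 0 0)], sign=+1
Σ_t [1,2]: t=1:−1/48 t=2:+1/12 = 1/16
(3j)²=1/28 [(2 3 3; -1 2 -1)], sign=+1
⇒ 4πI² = 1/3
I = (+1)√(1/3/(4π)) = 0.16286750
No selection rule forces the value: the integral is nonzero (none).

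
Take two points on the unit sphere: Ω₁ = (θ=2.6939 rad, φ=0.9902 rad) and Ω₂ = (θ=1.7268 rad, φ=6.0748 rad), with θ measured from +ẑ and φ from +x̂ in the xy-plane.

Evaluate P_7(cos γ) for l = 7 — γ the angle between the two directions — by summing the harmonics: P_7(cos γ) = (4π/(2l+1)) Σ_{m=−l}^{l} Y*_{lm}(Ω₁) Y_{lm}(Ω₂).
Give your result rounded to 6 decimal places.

Summing Y*_{l m}(θ₁,φ₁)·Y_{l m}(θ₂,φ₂) over m ∈ [−7, 7]; prefactor 4π/(2·7+1) = 0.837758:
  term(m=-7) = -0.000334+0.000562i   from Y*(Ω₁)=+0.001135+0.000860i, Y(Ω₂)=+0.051351+0.456169i
  term(m=-6) = +0.001844+0.002364i   from Y*(Ω₁)=-0.010456+0.003722i, Y(Ω₂)=-0.085104-0.256393i
  term(m=-5) = -0.012106+0.003616i   from Y*(Ω₁)=+0.012608-0.051833i, Y(Ω₂)=-0.119508-0.204497i
  term(m=-4) = -0.004195+0.051077i   from Y*(Ω₁)=+0.119975+0.128375i, Y(Ω₂)=+0.196078+0.215929i
  term(m=-3) = -0.056129-0.027402i   from Y*(Ω₁)=-0.387309+0.066880i, Y(Ω₂)=+0.128862+0.093003i
  term(m=-2) = -0.114850+0.105803i   from Y*(Ω₁)=+0.210937-0.485852i, Y(Ω₂)=-0.269584-0.119346i
  term(m=-1) = -0.010317-0.026426i   from Y*(Ω₁)=+0.121873+0.185776i, Y(Ω₂)=-0.124916-0.026414i
  term(m=+0) = +0.116908+0.000000i   from Y*(Ω₁)=+0.396466-0.000000i, Y(Ω₂)=+0.294875+0.000000i
  term(m=+1) = -0.010317+0.026426i   from Y*(Ω₁)=-0.121873+0.185776i, Y(Ω₂)=+0.124916-0.026414i
  term(m=+2) = -0.114850-0.105803i   from Y*(Ω₁)=+0.210937+0.485852i, Y(Ω₂)=-0.269584+0.119346i
  term(m=+3) = -0.056129+0.027402i   from Y*(Ω₁)=+0.387309+0.066880i, Y(Ω₂)=-0.128862+0.093003i
  term(m=+4) = -0.004195-0.051077i   from Y*(Ω₁)=+0.119975-0.128375i, Y(Ω₂)=+0.196078-0.215929i
  term(m=+5) = -0.012106-0.003616i   from Y*(Ω₁)=-0.012608-0.051833i, Y(Ω₂)=+0.119508-0.204497i
  term(m=+6) = +0.001844-0.002364i   from Y*(Ω₁)=-0.010456-0.003722i, Y(Ω₂)=-0.085104+0.256393i
  term(m=+7) = -0.000334-0.000562i   from Y*(Ω₁)=-0.001135+0.000860i, Y(Ω₂)=-0.051351+0.456169i
Total Σ_m = -0.275268-0.000000i. Multiply by 0.837758: -0.230608-0.000000i. P_7(cos γ) = -0.230608

-0.230608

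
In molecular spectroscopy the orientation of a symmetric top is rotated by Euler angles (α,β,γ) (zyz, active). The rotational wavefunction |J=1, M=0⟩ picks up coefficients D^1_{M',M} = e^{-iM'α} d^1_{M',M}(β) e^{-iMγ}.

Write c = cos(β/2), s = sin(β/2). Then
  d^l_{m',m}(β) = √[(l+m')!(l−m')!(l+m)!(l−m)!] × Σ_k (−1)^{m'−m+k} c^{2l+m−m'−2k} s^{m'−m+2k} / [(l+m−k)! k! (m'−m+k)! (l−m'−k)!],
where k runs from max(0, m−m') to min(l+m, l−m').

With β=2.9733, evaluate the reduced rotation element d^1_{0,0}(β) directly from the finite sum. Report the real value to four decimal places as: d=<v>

d=-0.9859

d^1_{0,0}(β=2.9733) via the finite sum:
With c≡cos(β/2)=0.084047 and s≡sin(β/2)=0.996462, N=[1·1·1·1]^{1/2}=1.000000
k: max(0,(0)−(0))=0 … min(1+(0),1−(0))=1
  k=0: (−1)^0·1.0000/(1)·0.0840^2·0.9965^0 = +0.007064
  k=1: (−1)^1·1.0000/(1)·0.0840^0·0.9965^2 = -0.992936
d^1_{0,0}(2.9733) = +0.007064 -0.992936 = -0.985872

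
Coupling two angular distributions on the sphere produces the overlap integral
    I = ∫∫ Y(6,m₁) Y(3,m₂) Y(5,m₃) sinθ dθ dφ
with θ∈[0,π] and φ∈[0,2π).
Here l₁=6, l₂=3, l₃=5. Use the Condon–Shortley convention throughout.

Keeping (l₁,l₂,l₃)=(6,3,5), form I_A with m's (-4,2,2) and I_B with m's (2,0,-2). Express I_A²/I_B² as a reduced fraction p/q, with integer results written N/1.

9/4

Shared (l₁,l₂,l₃)=(6,3,5): N and (l;000)² cancel in I_A²/I_B².
A: Δ = 4!·8!·2!/15! = 1/675675; Racah Σ t=3..4: t=3:−1/60480 t=4:+1/34560 = 1/80640; ⇒ 3j(6 3 5; -4 2 2)² = 6/1001, sgn -1
B: Δ = 4!·8!·2!/15! = 1/675675; Racah Σ t=1..3: t=1:−1/8640 t=2:+1/5760 t=3:−1/60480 = 1/24192; ⇒ 3j(6 3 5; 2 0 -2)² = 8/3003, sgn -1
I_A²/I_B² = (6/1001)/(8/3003) = 9/4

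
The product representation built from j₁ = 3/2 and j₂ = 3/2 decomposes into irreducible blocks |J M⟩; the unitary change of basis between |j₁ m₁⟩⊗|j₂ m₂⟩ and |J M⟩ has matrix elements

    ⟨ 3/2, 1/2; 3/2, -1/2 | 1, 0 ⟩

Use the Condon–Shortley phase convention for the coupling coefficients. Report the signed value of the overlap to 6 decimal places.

triangle: 2!×1!×1!/5! = 2/120
(j±m)!: 2!×1!×1!×2!×1!×1! = 4
prefactor² = (2J+1)×Δ×N² = 1/5
  k=0: +1/(0!×2!×1!×1!×0!×0!) = 1/2
  k=1: −1/(1!×1!×0!×0!×1!×1!) = -1
Σ = -1/2  ⇒  CG² = 1/5×(-1/2)² = 1/20
CG = −√(1/20) = -0.223607

−√(1/20) ≈ -0.223607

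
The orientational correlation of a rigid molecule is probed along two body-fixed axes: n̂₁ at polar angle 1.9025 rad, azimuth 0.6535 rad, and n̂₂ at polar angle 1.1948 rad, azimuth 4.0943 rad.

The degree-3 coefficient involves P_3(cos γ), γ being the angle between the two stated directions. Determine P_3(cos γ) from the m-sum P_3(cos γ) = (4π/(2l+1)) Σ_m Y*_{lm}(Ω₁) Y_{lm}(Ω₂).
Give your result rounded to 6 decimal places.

Summing Y*_{l m}(θ₁,φ₁)·Y_{l m}(θ₂,φ₂) over m ∈ [−3, 3]; prefactor 4π/(2·3+1) = 1.795196:
  m=-3: (-0.133975+0.326205i) × (+0.322351+0.093906i) = -0.073820+0.092571i  (running Σ = -0.073820+0.092571i)
  m=-2: (-0.077577-0.287227i) × (-0.106625-0.306665i) = -0.079811+0.054416i  (running Σ = -0.153630+0.146987i)
  m=-1: (-0.113963-0.087266i) × (+0.056756-0.079823i) = -0.013434+0.004144i  (running Σ = -0.167064+0.151131i)
  m=0: (+0.300140-0.000000i) × (-0.318708+0.000000i) = -0.095657+0.000000i  (running Σ = -0.262721+0.151131i)
  m=1: (+0.113963-0.087266i) × (-0.056756-0.079823i) = -0.013434-0.004144i  (running Σ = -0.276155+0.146987i)
  m=2: (-0.077577+0.287227i) × (-0.106625+0.306665i) = -0.079811-0.054416i  (running Σ = -0.355966+0.092571i)
  m=3: (+0.133975+0.326205i) × (-0.322351+0.093906i) = -0.073820-0.092571i  (running Σ = -0.429785+0.000000i)
Total Σ_m = -0.429785+0.000000i. Multiply by 1.795196: -0.771549+0.000000i. P_3(cos γ) = -0.771549

-0.771549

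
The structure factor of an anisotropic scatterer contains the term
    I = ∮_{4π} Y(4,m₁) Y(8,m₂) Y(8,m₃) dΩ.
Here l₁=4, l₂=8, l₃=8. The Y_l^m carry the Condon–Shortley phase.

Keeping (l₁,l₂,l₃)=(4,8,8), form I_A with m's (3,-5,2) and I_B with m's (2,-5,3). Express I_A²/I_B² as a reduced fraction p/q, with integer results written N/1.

77/12

Shared (l₁,l₂,l₃)=(4,8,8): N and (l;000)² cancel in I_A²/I_B².
A: Δ = 4!·4!·12!/21! = 1/185175900; Racah Σ t=0..1: t=0:+1/313528320 t=1:−1/1045094400 = 1/447897600; ⇒ 3j(4 8 8; 3 -5 2)² = 77/5814, sgn +1
B: Δ = 4!·4!·12!/21! = 1/185175900; Racah Σ t=0..2: t=0:+1/209018880 t=1:−1/261273600 t=2:+1/3832012800 = 1/821145600; ⇒ 3j(4 8 8; 2 -5 3)² = 2/969, sgn -1
I_A²/I_B² = (77/5814)/(2/969) = 77/12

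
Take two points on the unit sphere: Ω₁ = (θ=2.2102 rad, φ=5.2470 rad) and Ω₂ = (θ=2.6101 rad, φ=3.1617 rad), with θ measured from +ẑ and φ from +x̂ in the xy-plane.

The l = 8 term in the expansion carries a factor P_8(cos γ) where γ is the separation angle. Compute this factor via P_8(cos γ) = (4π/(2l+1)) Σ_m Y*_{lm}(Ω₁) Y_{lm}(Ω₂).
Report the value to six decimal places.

-0.256284

Term-by-term m-sum for l=8 (normalisation 4π/17 = 0.739198):
  term(m=-8) = -0.000112-0.000165i   from Y*(Ω₁)=-0.037385-0.080346i, Y(Ω₂)=+0.002215-0.000359i
  term(m=-7) = -0.001786+0.003606i   from Y*(Ω₁)=-0.148983+0.217449i, Y(Ω₂)=+0.015116-0.002142i
  term(m=-6) = +0.028201-0.001540i   from Y*(Ω₁)=+0.435341+0.028806i, Y(Ω₂)=+0.064263-0.007791i
  term(m=-5) = -0.038895-0.060805i   from Y*(Ω₁)=-0.170681-0.337229i, Y(Ω₂)=+0.190009-0.019168i
  term(m=-4) = +0.000431-0.000813i   from Y*(Ω₁)=+0.001261-0.001977i, Y(Ω₂)=+0.391009-0.031517i
  term(m=-3) = -0.180768+0.004934i   from Y*(Ω₁)=-0.353472-0.011682i, Y(Ω₂)=+0.510389-0.030825i
  term(m=-2) = +0.026563+0.044135i   from Y*(Ω₁)=+0.092313+0.168347i, Y(Ω₂)=+0.268080-0.010787i
  term(m=-1) = +0.037686-0.066666i   from Y*(Ω₁)=-0.140192+0.236760i, Y(Ω₂)=-0.278264+0.005596i
  term(m=+0) = -0.089344+0.000000i   from Y*(Ω₁)=+0.237538-0.000000i, Y(Ω₂)=-0.376125+0.000000i
  term(m=+1) = +0.037686+0.066666i   from Y*(Ω₁)=+0.140192+0.236760i, Y(Ω₂)=+0.278264+0.005596i
  term(m=+2) = +0.026563-0.044135i   from Y*(Ω₁)=+0.092313-0.168347i, Y(Ω₂)=+0.268080+0.010787i
  term(m=+3) = -0.180768-0.004934i   from Y*(Ω₁)=+0.353472-0.011682i, Y(Ω₂)=-0.510389-0.030825i
  term(m=+4) = +0.000431+0.000813i   from Y*(Ω₁)=+0.001261+0.001977i, Y(Ω₂)=+0.391009+0.031517i
  term(m=+5) = -0.038895+0.060805i   from Y*(Ω₁)=+0.170681-0.337229i, Y(Ω₂)=-0.190009-0.019168i
  term(m=+6) = +0.028201+0.001540i   from Y*(Ω₁)=+0.435341-0.028806i, Y(Ω₂)=+0.064263+0.007791i
  term(m=+7) = -0.001786-0.003606i   from Y*(Ω₁)=+0.148983+0.217449i, Y(Ω₂)=-0.015116-0.002142i
  term(m=+8) = -0.000112+0.000165i   from Y*(Ω₁)=-0.037385+0.080346i, Y(Ω₂)=+0.002215+0.000359i
Total Σ_m = -0.346705+0.000000i. Multiply by 0.739198: -0.256284+0.000000i. P_8(cos γ) = -0.256284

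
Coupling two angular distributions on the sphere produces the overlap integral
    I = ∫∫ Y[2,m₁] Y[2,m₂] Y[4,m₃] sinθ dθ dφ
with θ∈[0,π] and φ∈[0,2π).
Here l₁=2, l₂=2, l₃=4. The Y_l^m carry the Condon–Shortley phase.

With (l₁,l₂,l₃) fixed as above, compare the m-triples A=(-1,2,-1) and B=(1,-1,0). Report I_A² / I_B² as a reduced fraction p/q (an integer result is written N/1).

l's match ⇒ only the (l;m) 3-j factors differ between A and B.
A: triangle coeff Δ(2,2,4) = 1/630; Σ_t [0,0]: t=0:+1/144 = 1/144; (3j)²=1/126 [(2 2 4; -1 2 -1)], sign=-1
B: triangle coeff Δ(2,2,4) = 1/630; Σ_t [0,0]: t=0:+1/36 = 1/36; (3j)²=8/315 [(2 2 4; 1 -1 0)], sign=+1
I_A²/I_B² = (1/126)/(8/315) = 5/16

5/16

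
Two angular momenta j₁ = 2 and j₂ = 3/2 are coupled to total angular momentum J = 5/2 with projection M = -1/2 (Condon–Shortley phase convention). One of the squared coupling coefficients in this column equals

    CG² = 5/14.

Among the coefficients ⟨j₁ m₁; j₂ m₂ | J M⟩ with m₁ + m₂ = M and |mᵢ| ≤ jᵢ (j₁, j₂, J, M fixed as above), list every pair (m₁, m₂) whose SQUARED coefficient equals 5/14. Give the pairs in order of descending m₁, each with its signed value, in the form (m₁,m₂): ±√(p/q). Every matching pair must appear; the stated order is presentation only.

(-1,1/2): −√(5/14)

Admissible pairs with m₁+m₂ = M = -1/2: (-2,3/2), (-1,1/2), (0,-1/2), (1,-3/2)
  (m₁,m₂)=(1,-3/2): CG² = 27/70, CG = +√(27/70)
  (m₁,m₂)=(0,-1/2): CG² = 3/35, CG = +√(3/35)
  (m₁,m₂)=(-1,1/2): CG² = 5/14, CG = −√(5/14)   ← matches the target
  (m₁,m₂)=(-2,3/2): CG² = 6/35, CG = −√(6/35)
Pairs with CG² = 5/14: (-1,1/2): −√(5/14)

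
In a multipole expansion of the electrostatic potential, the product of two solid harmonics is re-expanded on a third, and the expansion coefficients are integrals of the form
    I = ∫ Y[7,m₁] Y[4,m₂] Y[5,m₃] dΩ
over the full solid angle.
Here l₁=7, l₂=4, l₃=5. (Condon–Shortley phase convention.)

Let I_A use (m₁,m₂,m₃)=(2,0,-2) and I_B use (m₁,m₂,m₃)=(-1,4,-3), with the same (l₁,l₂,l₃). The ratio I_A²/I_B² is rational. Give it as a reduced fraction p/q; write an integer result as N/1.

Shared (l₁,l₂,l₃)=(7,4,5): N and (l;000)² cancel in I_A²/I_B².
A: Δ = 6!·8!·2!/17! = 1/6126120; Racah Σ t=2..4: t=2:+1/69120 t=3:−1/51840 t=4:+1/483840 = -1/362880; ⇒ 3j(7 4 5; 2 0 -2)² = 16/17017, sgn +1
B: Δ = 6!·8!·2!/17! = 1/6126120; Racah Σ t=6..6: t=6:+1/2073600 = 1/2073600; ⇒ 3j(7 4 5; -1 4 -3)² = 392/109395, sgn +1
I_A²/I_B² = (16/17017)/(392/109395) = 90/343

90/343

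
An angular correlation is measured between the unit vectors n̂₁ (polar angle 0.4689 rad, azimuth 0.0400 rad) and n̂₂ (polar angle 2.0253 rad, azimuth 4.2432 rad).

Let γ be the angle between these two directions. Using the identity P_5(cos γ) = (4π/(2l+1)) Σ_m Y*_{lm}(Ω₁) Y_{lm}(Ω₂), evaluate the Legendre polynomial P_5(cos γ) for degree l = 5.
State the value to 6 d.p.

0.126711

Term-by-term m-sum for l=5 (normalisation 4π/11 = 1.142397):
  m=-5: (+0.008573+0.001738i) × (-0.194121-0.190182i) = -0.001334-0.001968i  (running Σ = -0.001334-0.001968i)
  m=-4: (+0.053907+0.008699i) × (+0.126480-0.400407i) = +0.010301-0.020484i  (running Σ = +0.008968-0.022452i)
  m=-3: (+0.195316+0.023551i) × (+0.181878-0.029954i) = +0.036229-0.001567i  (running Σ = +0.045197-0.024019i)
  m=-2: (+0.426969+0.034231i) × (-0.149750-0.204346i) = -0.056944-0.092375i  (running Σ = -0.011747-0.116395i)
  m=-1: (+0.456669+0.018277i) × (+0.119475-0.235676i) = +0.058868-0.105442i  (running Σ = +0.047121-0.221837i)
  m=0: (-0.084381-0.000000i) × (-0.197608+0.000000i) = +0.016674+0.000000i  (running Σ = +0.063795-0.221837i)
  m=1: (-0.456669+0.018277i) × (-0.119475-0.235676i) = +0.058868+0.105442i  (running Σ = +0.122663-0.116395i)
  m=2: (+0.426969-0.034231i) × (-0.149750+0.204346i) = -0.056944+0.092375i  (running Σ = +0.065720-0.024019i)
  m=3: (-0.195316+0.023551i) × (-0.181878-0.029954i) = +0.036229+0.001567i  (running Σ = +0.101949-0.022452i)
  m=4: (+0.053907-0.008699i) × (+0.126480+0.400407i) = +0.010301+0.020484i  (running Σ = +0.112250-0.001968i)
  m=5: (-0.008573+0.001738i) × (+0.194121-0.190182i) = -0.001334+0.001968i  (running Σ = +0.110917-0.000000i)
Total Σ_m = +0.110917-0.000000i. Multiply by 1.142397: +0.126711-0.000000i. P_5(cos γ) = 0.126711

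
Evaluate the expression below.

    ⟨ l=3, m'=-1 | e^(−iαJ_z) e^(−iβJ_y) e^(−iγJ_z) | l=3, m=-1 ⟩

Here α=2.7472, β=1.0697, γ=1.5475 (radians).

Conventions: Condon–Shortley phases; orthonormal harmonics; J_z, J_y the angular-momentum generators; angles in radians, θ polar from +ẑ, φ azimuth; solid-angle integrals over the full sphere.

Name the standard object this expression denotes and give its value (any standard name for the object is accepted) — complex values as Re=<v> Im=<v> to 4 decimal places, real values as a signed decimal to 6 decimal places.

Wigner D-matrix element, Re=0.1758 Im=0.3962

This is a Wigner D-matrix element — the rotation-matrix element ⟨l m'| R(α,β,γ) |l m⟩ in the angular-momentum basis.
First d^3_{-1,-1}(β=1.0697), then the phase factors e^{-i(-1)α} and e^{-i(-1)γ}:
c=cos(1.069700/2)=0.860345, s=sin(1.069700/2)=0.509712; N=√[2·24·2·24]=48.000000
Admissible k: 0..2 (factorial args all ≥0)
  k=0: (−1)^0·48.0000/(48)·0.8603^6·0.5097^0 = +0.405542
  k=1: (−1)^1·48.0000/(6)·0.8603^4·0.5097^2 = -1.138755
  k=2: (−1)^2·48.0000/(8)·0.8603^2·0.5097^4 = +0.299775
d^3_{-1,-1}(1.0697) = +0.405542 -1.138755 +0.299775 = -0.433438
Attach z-rotation phases: D = e^{-i(-1)(2.7472)}·(-0.433438)·e^{-i(-1)(1.5475)} = +0.175824+0.396175i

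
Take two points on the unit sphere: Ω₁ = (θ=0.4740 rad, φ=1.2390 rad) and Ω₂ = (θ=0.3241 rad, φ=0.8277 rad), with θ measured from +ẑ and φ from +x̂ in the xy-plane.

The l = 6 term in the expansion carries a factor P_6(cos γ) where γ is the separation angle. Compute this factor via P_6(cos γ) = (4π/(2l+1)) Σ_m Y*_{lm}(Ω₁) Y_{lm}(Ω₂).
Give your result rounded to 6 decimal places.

Summing Y*_{l m}(θ₁,φ₁)·Y_{l m}(θ₂,φ₂) over m ∈ [−6, 6]; prefactor 4π/(2·6+1) = 0.966644:
  m=-6: Y*=0.00178 + 0.00399j  Y=0.00013 + 0.00049j  product -0.00000 + 0.00000j
  m=-5: Y*=0.02939 - 0.00260j  Y=-0.00282 + 0.00436j  product -0.00007 + 0.00014j
  m=-4: Y*=0.02879 - 0.11585j  Y=-0.03214 + 0.00549j  product -0.00029 + 0.00388j
  m=-3: Y*=-0.26396 - 0.17121j  Y=-0.10858 - 0.08401j  product 0.01428 + 0.04077j
  m=-2: Y*=-0.39728 + 0.31063j  Y=-0.03202 - 0.37755j  product 0.13000 + 0.14005j
  m=-1: Y*=0.10530 + 0.30562j  Y=0.39450 - 0.42937j  product 0.17277 + 0.07536j
  m=+0: Y*=-0.29770 + 0.00000j  Y=0.16586 + 0.00000j  product -0.04938 + 0.00000j
  m=+1: Y*=-0.10530 + 0.30562j  Y=-0.39450 - 0.42937j  product 0.17277 - 0.07536j
  m=+2: Y*=-0.39728 - 0.31063j  Y=-0.03202 + 0.37755j  product 0.13000 - 0.14005j
  m=+3: Y*=0.26396 - 0.17121j  Y=0.10858 - 0.08401j  product 0.01428 - 0.04077j
  m=+4: Y*=0.02879 + 0.11585j  Y=-0.03214 - 0.00549j  product -0.00029 - 0.00388j
  m=+5: Y*=-0.02939 - 0.00260j  Y=0.00282 + 0.00436j  product -0.00007 - 0.00014j
  m=+6: Y*=0.00178 - 0.00399j  Y=0.00013 - 0.00049j  product -0.00000 - 0.00000j
Accumulated sum 0.58398 - 0.00000j; after 4π/(2l+1) scaling, 0.56450 - 0.00000j ⇒ P_6 = 0.564502

0.564502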